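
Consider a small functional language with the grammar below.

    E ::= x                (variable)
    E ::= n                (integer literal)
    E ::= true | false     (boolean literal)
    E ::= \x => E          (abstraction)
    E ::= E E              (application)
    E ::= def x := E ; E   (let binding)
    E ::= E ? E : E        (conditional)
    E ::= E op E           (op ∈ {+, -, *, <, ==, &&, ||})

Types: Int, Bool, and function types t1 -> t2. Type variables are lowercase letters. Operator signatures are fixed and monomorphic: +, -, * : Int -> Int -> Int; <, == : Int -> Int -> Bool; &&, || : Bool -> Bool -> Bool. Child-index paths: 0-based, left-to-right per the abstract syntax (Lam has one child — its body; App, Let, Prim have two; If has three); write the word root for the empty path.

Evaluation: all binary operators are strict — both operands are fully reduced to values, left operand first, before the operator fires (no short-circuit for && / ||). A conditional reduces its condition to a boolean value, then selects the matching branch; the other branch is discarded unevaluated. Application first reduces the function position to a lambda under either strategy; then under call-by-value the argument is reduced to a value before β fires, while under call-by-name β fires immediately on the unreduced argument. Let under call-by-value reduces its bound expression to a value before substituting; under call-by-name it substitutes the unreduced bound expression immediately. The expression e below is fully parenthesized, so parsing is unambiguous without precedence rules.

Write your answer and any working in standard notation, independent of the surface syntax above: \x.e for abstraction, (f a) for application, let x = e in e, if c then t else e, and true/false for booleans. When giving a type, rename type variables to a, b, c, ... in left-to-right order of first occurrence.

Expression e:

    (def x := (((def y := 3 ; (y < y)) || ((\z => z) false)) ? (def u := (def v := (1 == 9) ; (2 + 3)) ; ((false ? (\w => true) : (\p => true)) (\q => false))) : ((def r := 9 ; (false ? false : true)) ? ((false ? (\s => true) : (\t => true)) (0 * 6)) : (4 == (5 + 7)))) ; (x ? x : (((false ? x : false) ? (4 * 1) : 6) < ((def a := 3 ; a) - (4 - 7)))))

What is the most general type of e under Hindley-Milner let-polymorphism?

Answer: Bool

Working:
let y : Int
y : Int
  unify Int ~ Int
y : Int
  unify Int ~ Int
  unify Bool ~ Bool
z : a
\z._ : a -> a
  unify a -> a ~ Bool -> b
  unify a ~ Bool
  unify Bool ~ b
_ _ : Bool
  unify Bool ~ Bool
  unify Bool ~ Bool
  unify Int ~ Int
  unify Int ~ Int
let v : Bool
  unify Int ~ Int
  unify Int ~ Int
let u : Int
  unify Bool ~ Bool
\w._ : c -> Bool
\p._ : d -> Bool
  unify c -> Bool ~ d -> Bool
  unify c ~ d
  unify Bool ~ Bool
\q._ : e -> Bool
  unify d -> Bool ~ (e -> Bool) -> f
  unify d ~ e -> Bool
  unify Bool ~ f
_ _ : Bool
let r : Int
  unify Bool ~ Bool
  unify Bool ~ Bool
  unify Bool ~ Bool
  unify Bool ~ Bool
\s._ : g -> Bool
\t._ : h -> Bool
  unify g -> Bool ~ h -> Bool
  unify g ~ h
  unify Bool ~ Bool
  unify Int ~ Int
  unify Int ~ Int
  unify h -> Bool ~ Int -> i
  unify h ~ Int
  unify Bool ~ i
_ _ : Bool
  unify Int ~ Int
  unify Int ~ Int
  unify Int ~ Int
  unify Int ~ Int
  unify Bool ~ Bool
  unify Bool ~ Bool
let x : Bool
x : Bool
  unify Bool ~ Bool
x : Bool
  unify Bool ~ Bool
x : Bool
  unify Bool ~ Bool
  unify Bool ~ Bool
  unify Int ~ Int
  unify Int ~ Int
  unify Int ~ Int
  unify Int ~ Int
let a : Int
a : Int
  unify Int ~ Int
  unify Int ~ Int
  unify Int ~ Int
  unify Int ~ Int
  unify Int ~ Int
  unify Bool ~ Bool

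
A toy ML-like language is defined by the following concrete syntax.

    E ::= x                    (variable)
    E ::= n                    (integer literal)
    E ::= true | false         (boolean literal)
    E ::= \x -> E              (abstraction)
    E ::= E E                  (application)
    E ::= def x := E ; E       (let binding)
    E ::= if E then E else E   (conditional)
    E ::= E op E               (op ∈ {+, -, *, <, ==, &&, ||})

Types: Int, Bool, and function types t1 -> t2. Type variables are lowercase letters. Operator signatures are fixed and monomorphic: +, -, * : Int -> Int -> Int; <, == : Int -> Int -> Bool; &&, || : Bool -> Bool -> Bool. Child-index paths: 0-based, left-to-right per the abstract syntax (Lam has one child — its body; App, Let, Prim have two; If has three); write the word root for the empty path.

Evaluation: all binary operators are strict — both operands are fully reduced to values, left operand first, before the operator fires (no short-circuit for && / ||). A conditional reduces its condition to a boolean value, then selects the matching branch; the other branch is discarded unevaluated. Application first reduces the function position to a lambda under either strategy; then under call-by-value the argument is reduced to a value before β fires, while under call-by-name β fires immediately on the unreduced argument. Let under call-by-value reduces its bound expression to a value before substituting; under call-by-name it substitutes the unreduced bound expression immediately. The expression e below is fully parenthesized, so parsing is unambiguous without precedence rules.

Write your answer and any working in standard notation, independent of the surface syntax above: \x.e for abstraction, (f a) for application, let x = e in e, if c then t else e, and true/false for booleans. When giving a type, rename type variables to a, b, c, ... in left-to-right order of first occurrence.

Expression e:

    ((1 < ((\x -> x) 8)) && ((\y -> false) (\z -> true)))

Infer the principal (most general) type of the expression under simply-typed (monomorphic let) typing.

Answer: Bool

Working:
  unify Int ~ Int
x : a
\x._ : a -> a
  unify a -> a ~ Int -> b
  unify a ~ Int
  unify Int ~ b
_ _ : Int
  unify Int ~ Int
  unify Bool ~ Bool
\y._ : c -> Bool
\z._ : d -> Bool
  unify c -> Bool ~ (d -> Bool) -> e
  unify c ~ d -> Bool
  unify Bool ~ e
_ _ : Bool
  unify Bool ~ Bool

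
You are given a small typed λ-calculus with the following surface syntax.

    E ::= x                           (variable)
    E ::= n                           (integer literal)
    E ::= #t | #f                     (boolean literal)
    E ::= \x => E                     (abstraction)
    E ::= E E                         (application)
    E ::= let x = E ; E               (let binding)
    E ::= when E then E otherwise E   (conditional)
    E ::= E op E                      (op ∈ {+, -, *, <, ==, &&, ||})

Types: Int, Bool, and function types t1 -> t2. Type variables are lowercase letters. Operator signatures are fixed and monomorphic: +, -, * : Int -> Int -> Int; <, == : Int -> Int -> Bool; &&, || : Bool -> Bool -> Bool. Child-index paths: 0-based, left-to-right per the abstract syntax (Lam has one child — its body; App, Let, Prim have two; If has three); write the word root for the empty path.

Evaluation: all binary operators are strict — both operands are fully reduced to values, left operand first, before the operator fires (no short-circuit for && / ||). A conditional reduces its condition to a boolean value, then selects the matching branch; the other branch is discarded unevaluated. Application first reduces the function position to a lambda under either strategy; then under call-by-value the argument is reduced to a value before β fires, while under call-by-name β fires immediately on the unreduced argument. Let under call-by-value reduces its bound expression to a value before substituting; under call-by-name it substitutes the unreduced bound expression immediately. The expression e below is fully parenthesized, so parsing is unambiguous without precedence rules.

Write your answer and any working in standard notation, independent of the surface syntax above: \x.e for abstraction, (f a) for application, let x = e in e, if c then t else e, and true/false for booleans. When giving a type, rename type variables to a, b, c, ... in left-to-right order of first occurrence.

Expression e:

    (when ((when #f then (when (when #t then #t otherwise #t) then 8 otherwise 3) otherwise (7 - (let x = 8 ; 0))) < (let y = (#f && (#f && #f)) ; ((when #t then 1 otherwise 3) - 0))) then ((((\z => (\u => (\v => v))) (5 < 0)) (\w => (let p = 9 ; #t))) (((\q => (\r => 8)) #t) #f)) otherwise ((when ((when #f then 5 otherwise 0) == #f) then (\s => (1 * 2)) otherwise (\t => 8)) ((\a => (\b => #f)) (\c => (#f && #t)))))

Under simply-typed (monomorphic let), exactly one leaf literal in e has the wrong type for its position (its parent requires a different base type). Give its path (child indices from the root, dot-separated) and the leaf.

Derivation:
  unify Bool ~ Bool
  unify Bool ~ Bool
  unify Bool ~ Bool
  unify Bool ~ Bool
  unify Int ~ Int
  unify Int ~ Int
let x : Int
  unify Int ~ Int
  unify Int ~ Int
  unify Int ~ Int
  unify Bool ~ Bool
  unify Bool ~ Bool
  unify Bool ~ Bool
  unify Bool ~ Bool
let y : Bool
  unify Bool ~ Bool
  unify Int ~ Int
  unify Int ~ Int
  unify Int ~ Int
  unify Int ~ Int
  unify Bool ~ Bool
v : c
\v._ : c -> c
\u._ : b -> c -> c
\z._ : a -> b -> c -> c
  unify Int ~ Int
  unify Int ~ Int
  unify a -> b -> c -> c ~ Bool -> d
  unify a ~ Bool
  unify b -> c -> c ~ d
_ _ : b -> c -> c
let p : Int
\w._ : e -> Bool
  unify b -> c -> c ~ (e -> Bool) -> f
  unify b ~ e -> Bool
  unify c -> c ~ f
_ _ : c -> c
\r._ : h -> Int
\q._ : g -> h -> Int
  unify g -> h -> Int ~ Bool -> i
  unify g ~ Bool
  unify h -> Int ~ i
_ _ : h -> Int
  unify h -> Int ~ Bool -> j
  unify h ~ Bool
  unify Int ~ j
_ _ : Int
  unify c -> c ~ Int -> k
  unify c ~ Int
  unify Int ~ k
_ _ : Int
  unify Bool ~ Bool
  unify Int ~ Int
  unify Int ~ Int
  unify Bool ~ Int
  FAIL: mismatch Bool ~ Int

Answer: 2.0.0.1 : false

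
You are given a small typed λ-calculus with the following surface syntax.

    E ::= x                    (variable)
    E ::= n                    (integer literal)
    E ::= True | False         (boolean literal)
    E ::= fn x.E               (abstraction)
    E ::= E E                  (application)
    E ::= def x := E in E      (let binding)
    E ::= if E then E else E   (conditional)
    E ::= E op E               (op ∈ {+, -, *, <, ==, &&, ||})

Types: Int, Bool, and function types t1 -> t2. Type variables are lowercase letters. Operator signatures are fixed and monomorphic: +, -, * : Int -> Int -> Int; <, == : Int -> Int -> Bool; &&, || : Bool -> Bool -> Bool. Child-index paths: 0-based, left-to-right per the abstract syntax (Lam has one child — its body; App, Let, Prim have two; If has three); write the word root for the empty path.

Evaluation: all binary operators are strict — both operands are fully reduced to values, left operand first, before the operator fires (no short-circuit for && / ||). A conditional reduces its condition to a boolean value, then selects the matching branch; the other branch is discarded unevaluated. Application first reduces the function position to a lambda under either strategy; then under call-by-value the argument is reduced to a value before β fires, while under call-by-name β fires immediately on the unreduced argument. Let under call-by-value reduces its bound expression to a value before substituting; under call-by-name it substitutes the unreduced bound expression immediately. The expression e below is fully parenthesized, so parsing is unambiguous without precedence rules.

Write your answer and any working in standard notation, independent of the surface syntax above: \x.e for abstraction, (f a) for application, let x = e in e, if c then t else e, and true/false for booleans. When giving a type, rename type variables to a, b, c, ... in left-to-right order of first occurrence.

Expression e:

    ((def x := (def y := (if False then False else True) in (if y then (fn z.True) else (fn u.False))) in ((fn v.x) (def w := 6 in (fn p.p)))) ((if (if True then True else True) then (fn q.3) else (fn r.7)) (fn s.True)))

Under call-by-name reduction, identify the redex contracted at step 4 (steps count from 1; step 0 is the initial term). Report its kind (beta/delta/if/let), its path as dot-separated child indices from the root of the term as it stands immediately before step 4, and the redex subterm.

Derivation:
step 0: ((let x = (let y = (if false then false else true) in (if y then (\z.true) else (\u.false))) in ((\v.x) (let w = 6 in (\p.p)))) ((if (if true then true else true) then (\q.3) else (\r.7)) (\s.true)))
step 1: [let@0] (((\v.(let y = (if false then false else true) in (if y then (\z.true) else (\u.false)))) (let w = 6 in (\p.p))) ((if (if true then true else true) then (\q.3) else (\r.7)) (\s.true)))
step 2: [beta@0] ((let y = (if false then false else true) in (if y then (\z.true) else (\u.false))) ((if (if true then true else true) then (\q.3) else (\r.7)) (\s.true)))
step 3: [let@0] ((if (if false then false else true) then (\z.true) else (\u.false)) ((if (if true then true else true) then (\q.3) else (\r.7)) (\s.true)))
step 4: [if@0.0] ((if true then (\z.true) else (\u.false)) ((if (if true then true else true) then (\q.3) else (\r.7)) (\s.true)))

Answer: if at 0.0 : (if false then false else true)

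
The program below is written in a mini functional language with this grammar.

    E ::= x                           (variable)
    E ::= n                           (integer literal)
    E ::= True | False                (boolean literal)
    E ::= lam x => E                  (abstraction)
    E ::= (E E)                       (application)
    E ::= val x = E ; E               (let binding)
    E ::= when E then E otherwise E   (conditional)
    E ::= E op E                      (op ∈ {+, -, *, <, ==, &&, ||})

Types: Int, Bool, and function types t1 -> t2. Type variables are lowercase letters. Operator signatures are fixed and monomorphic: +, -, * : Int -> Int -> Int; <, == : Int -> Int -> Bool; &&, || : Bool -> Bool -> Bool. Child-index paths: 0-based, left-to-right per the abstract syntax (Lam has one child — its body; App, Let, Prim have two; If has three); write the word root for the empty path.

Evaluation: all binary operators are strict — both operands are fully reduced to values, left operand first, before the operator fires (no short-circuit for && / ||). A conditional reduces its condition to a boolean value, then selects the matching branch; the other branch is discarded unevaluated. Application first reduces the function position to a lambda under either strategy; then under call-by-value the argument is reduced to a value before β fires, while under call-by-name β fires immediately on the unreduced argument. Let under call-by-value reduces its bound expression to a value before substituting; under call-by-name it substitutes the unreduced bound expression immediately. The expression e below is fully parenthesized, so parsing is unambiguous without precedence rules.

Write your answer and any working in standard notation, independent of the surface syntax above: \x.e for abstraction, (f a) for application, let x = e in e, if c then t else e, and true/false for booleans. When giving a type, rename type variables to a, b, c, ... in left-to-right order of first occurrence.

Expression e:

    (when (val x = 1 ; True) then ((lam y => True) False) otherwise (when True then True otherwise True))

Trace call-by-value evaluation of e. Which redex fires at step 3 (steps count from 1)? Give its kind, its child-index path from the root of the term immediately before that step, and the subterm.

Answer: beta at root : ((\y.true) false)

Derivation:
step 0: (if (let x = 1 in true) then ((\y.true) false) else (if true then true else true))
step 1: [let@0] (if true then ((\y.true) false) else (if true then true else true))
step 2: [if@root] ((\y.true) false)
step 3: [beta@root] true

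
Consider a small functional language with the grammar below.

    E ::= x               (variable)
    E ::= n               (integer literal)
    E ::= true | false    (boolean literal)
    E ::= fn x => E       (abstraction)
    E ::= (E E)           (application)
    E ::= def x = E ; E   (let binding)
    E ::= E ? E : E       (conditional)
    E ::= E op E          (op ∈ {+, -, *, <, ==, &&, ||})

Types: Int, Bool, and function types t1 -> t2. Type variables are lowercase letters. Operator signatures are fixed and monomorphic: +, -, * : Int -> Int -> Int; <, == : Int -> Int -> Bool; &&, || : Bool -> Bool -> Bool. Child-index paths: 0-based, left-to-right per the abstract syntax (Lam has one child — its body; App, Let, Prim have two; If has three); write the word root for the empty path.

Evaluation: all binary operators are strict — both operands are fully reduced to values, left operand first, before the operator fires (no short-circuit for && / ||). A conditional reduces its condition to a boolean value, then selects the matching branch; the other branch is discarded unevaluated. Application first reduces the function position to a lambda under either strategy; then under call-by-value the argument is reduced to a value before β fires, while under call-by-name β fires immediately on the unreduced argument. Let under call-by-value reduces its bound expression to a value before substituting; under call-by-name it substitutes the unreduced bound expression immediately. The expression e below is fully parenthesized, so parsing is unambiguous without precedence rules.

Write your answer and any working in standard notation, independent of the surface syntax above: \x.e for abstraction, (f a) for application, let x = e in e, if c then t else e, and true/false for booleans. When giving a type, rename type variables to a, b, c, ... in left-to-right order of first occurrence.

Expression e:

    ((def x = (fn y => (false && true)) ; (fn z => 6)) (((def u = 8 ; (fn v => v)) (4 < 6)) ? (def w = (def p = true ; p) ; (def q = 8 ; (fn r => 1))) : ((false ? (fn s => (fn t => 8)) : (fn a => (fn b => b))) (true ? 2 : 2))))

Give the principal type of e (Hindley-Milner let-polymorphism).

Derivation:
  unify Bool ~ Bool
  unify Bool ~ Bool
\y._ : a -> Bool
let x : forall. a -> Bool
\z._ : b -> Int
let u : Int
v : c
\v._ : c -> c
  unify Int ~ Int
  unify Int ~ Int
  unify c -> c ~ Bool -> d
  unify c ~ Bool
  unify Bool ~ d
_ _ : Bool
  unify Bool ~ Bool
let p : Bool
p : Bool
let w : Bool
let q : Int
\r._ : e -> Int
  unify Bool ~ Bool
\t._ : g -> Int
\s._ : f -> g -> Int
b : i
\b._ : i -> i
\a._ : h -> i -> i
  unify f -> g -> Int ~ h -> i -> i
  unify f ~ h
  unify g -> Int ~ i -> i
  unify g ~ i
  unify Int ~ i
  unify Bool ~ Bool
  unify Int ~ Int
  unify h -> Int -> Int ~ Int -> j
  unify h ~ Int
  unify Int -> Int ~ j
_ _ : Int -> Int
  unify e -> Int ~ Int -> Int
  unify e ~ Int
  unify Int ~ Int
  unify b -> Int ~ (Int -> Int) -> k
  unify b ~ Int -> Int
  unify Int ~ k
_ _ : Int

Answer: Int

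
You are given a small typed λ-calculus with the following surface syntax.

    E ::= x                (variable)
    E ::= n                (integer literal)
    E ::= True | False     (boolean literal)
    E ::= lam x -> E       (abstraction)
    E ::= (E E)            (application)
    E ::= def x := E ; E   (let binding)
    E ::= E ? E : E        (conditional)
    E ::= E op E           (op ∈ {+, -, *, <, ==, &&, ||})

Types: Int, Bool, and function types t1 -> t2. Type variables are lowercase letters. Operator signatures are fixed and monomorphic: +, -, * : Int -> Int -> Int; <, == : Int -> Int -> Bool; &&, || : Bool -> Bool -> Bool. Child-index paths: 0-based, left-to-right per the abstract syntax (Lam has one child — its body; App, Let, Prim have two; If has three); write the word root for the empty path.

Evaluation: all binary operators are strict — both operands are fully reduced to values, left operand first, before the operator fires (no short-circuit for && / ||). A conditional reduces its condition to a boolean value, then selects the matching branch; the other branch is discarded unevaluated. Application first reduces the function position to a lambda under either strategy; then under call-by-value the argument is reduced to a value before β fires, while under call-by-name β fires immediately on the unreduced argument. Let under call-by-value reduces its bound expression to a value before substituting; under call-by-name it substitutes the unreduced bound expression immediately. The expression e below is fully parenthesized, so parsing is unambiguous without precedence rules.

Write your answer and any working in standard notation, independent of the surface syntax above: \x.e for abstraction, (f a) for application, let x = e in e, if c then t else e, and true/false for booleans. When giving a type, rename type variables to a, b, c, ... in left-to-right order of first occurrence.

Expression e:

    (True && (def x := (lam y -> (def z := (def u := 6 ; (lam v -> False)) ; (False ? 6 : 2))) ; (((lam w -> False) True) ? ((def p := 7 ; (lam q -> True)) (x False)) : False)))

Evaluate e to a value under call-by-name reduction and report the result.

Working:
step 0: (true && (let x = (\y.(let z = (let u = 6 in (\v.false)) in (if false then 6 else 2))) in (if ((\w.false) true) then ((let p = 7 in (\q.true)) (x false)) else false)))
step 1: [let@1] (true && (if ((\w.false) true) then ((let p = 7 in (\q.true)) ((\y.(let z = (let u = 6 in (\v.false)) in (if false then 6 else 2))) false)) else false))
step 2: [beta@1.0] (true && (if false then ((let p = 7 in (\q.true)) ((\y.(let z = (let u = 6 in (\v.false)) in (if false then 6 else 2))) false)) else false))
step 3: [if@1] (true && false)
step 4: [delta@root] false

Answer: false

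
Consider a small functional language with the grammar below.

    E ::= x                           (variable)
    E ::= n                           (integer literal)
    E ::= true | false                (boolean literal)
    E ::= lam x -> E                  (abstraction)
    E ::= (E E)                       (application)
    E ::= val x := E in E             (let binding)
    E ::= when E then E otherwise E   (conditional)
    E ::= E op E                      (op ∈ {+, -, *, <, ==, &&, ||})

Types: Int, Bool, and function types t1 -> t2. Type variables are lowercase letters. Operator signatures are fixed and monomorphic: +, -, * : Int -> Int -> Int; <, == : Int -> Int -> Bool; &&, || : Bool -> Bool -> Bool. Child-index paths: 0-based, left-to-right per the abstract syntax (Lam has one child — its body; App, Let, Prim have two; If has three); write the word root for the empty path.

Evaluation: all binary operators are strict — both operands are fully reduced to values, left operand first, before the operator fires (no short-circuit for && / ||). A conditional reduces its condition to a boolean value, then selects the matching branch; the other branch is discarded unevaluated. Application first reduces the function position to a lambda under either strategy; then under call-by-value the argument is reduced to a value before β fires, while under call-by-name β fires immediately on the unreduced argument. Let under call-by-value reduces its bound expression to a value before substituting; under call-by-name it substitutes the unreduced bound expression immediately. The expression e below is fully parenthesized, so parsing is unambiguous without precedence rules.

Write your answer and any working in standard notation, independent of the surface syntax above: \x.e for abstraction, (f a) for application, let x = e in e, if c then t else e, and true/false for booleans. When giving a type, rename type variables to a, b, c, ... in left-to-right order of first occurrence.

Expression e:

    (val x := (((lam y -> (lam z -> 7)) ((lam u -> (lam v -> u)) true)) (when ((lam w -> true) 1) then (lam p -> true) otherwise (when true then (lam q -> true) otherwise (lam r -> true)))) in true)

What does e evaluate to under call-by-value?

Working:
step 0: (let x = (((\y.(\z.7)) ((\u.(\v.u)) true)) (if ((\w.true) 1) then (\p.true) else (if true then (\q.true) else (\r.true)))) in true)
step 1: [beta@0.0.1] (let x = (((\y.(\z.7)) (\v.true)) (if ((\w.true) 1) then (\p.true) else (if true then (\q.true) else (\r.true)))) in true)
step 2: [beta@0.0] (let x = ((\z.7) (if ((\w.true) 1) then (\p.true) else (if true then (\q.true) else (\r.true)))) in true)
step 3: [beta@0.1.0] (let x = ((\z.7) (if true then (\p.true) else (if true then (\q.true) else (\r.true)))) in true)
step 4: [if@0.1] (let x = ((\z.7) (\p.true)) in true)
step 5: [beta@0] (let x = 7 in true)
step 6: [let@root] true

Answer: true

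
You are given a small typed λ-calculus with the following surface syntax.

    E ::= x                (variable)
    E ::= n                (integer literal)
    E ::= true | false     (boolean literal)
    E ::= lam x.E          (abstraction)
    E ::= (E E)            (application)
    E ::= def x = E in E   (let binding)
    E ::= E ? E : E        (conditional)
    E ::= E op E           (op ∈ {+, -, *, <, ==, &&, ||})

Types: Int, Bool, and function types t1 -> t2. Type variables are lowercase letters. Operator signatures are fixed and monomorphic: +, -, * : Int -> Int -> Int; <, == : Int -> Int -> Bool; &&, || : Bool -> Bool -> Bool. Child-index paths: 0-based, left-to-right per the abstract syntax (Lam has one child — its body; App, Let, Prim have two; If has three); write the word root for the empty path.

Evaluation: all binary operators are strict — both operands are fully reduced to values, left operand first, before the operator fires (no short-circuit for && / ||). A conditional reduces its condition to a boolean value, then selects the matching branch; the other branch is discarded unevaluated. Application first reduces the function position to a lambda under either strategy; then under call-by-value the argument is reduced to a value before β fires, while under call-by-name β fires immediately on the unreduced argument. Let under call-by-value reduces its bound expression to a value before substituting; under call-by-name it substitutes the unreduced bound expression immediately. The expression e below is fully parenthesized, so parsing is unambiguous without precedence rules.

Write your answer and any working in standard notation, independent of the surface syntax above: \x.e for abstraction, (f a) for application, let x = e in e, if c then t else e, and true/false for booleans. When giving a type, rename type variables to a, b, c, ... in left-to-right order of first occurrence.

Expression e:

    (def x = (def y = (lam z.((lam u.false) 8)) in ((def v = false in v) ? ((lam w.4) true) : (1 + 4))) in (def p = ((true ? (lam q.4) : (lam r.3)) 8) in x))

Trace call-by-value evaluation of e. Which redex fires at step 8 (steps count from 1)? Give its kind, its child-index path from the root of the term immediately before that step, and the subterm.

Working:
step 0: (let x = (let y = (\z.((\u.false) 8)) in (if (let v = false in v) then ((\w.4) true) else (1 + 4))) in (let p = ((if true then (\q.4) else (\r.3)) 8) in x))
step 1: [let@0] (let x = (if (let v = false in v) then ((\w.4) true) else (1 + 4)) in (let p = ((if true then (\q.4) else (\r.3)) 8) in x))
step 2: [let@0.0] (let x = (if false then ((\w.4) true) else (1 + 4)) in (let p = ((if true then (\q.4) else (\r.3)) 8) in x))
step 3: [if@0] (let x = (1 + 4) in (let p = ((if true then (\q.4) else (\r.3)) 8) in x))
step 4: [delta@0] (let x = 5 in (let p = ((if true then (\q.4) else (\r.3)) 8) in x))
step 5: [let@root] (let p = ((if true then (\q.4) else (\r.3)) 8) in 5)
step 6: [if@0.0] (let p = ((\q.4) 8) in 5)
step 7: [beta@0] (let p = 4 in 5)
step 8: [let@root] 5

Answer: let at root : (let p = 4 in 5)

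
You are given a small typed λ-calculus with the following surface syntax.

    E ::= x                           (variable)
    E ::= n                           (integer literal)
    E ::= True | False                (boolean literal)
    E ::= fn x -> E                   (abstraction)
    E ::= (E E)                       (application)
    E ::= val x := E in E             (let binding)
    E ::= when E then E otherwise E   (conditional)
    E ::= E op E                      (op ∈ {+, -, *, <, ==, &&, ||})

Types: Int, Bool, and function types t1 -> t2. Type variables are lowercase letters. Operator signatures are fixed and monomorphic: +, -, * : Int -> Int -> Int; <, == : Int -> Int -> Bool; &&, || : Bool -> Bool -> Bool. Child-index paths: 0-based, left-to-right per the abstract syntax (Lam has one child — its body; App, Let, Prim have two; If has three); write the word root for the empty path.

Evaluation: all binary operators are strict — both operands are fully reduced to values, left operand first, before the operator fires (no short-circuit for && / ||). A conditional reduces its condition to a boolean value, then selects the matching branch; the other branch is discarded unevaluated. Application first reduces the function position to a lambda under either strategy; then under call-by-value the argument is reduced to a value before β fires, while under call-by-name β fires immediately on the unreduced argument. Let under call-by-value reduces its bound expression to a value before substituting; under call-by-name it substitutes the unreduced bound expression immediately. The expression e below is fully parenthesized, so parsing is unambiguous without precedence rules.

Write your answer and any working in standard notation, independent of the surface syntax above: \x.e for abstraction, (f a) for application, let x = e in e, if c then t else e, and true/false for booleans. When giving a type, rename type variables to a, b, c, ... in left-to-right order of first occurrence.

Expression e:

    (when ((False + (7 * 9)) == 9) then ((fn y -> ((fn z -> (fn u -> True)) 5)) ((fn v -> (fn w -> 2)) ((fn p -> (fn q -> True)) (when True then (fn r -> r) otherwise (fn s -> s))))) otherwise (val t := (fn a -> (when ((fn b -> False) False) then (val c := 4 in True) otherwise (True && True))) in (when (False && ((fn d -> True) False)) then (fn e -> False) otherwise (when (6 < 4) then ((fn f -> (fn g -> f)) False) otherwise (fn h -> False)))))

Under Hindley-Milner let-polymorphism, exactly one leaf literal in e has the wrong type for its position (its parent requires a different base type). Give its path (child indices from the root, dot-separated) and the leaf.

Answer: 0.0.0 : false

Trace:
  unify Bool ~ Int
  FAIL: mismatch Bool ~ Int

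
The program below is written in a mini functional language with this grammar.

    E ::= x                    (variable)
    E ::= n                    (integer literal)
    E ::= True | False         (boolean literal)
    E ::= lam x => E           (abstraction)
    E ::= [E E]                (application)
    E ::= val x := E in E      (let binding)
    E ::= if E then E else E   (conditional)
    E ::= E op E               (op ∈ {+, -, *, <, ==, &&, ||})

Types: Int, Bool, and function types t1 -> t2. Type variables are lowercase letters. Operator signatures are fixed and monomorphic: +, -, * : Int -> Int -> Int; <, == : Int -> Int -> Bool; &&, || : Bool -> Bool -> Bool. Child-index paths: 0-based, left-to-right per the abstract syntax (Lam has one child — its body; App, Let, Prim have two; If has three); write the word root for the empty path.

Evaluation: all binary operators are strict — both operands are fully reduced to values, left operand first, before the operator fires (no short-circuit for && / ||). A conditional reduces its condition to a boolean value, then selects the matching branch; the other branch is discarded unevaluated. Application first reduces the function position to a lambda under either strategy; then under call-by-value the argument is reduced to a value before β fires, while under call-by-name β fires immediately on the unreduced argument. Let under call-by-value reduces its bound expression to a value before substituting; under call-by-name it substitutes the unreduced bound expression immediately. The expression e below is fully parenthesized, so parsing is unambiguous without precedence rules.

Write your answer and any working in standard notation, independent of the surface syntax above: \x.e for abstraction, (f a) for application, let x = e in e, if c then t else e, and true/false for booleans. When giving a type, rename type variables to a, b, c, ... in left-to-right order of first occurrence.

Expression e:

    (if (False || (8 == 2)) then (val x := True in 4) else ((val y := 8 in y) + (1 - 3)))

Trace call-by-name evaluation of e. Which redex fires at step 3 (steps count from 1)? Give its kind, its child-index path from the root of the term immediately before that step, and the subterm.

Working:
step 0: (if (false || (8 == 2)) then (let x = true in 4) else ((let y = 8 in y) + (1 - 3)))
step 1: [delta@0.1] (if (false || false) then (let x = true in 4) else ((let y = 8 in y) + (1 - 3)))
step 2: [delta@0] (if false then (let x = true in 4) else ((let y = 8 in y) + (1 - 3)))
step 3: [if@root] ((let y = 8 in y) + (1 - 3))

Answer: if at root : (if false then (let x = true in 4) else ((let y = 8 in y) + (1 - 3)))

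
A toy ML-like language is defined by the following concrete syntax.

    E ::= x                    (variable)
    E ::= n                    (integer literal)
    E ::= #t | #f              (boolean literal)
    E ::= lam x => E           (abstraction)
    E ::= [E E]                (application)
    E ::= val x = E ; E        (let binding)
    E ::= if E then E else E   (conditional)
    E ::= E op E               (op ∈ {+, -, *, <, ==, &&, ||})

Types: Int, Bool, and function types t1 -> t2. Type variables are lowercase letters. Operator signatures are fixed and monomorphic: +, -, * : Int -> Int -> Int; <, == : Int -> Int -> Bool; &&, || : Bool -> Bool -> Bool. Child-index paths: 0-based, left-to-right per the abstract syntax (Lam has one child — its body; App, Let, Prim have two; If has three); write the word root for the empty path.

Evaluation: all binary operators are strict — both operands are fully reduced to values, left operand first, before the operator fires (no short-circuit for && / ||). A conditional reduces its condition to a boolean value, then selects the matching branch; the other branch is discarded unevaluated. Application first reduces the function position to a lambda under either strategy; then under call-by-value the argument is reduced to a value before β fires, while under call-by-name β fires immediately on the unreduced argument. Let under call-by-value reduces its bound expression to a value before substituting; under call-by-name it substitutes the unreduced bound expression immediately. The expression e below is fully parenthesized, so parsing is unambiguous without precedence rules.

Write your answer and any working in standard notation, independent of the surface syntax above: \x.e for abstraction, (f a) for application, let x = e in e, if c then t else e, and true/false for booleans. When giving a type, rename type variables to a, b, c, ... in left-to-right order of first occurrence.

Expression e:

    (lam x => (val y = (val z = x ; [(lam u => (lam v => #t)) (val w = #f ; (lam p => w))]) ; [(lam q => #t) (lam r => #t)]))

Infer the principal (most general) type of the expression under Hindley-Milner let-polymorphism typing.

Derivation:
x : a
let z : a
\v._ : c -> Bool
\u._ : b -> c -> Bool
let w : Bool
w : Bool
\p._ : d -> Bool
  unify b -> c -> Bool ~ (d -> Bool) -> e
  unify b ~ d -> Bool
  unify c -> Bool ~ e
_ _ : c -> Bool
let y : forall. c -> Bool
\q._ : f -> Bool
\r._ : g -> Bool
  unify f -> Bool ~ (g -> Bool) -> h
  unify f ~ g -> Bool
  unify Bool ~ h
_ _ : Bool
\x._ : a -> Bool

Answer: a -> Bool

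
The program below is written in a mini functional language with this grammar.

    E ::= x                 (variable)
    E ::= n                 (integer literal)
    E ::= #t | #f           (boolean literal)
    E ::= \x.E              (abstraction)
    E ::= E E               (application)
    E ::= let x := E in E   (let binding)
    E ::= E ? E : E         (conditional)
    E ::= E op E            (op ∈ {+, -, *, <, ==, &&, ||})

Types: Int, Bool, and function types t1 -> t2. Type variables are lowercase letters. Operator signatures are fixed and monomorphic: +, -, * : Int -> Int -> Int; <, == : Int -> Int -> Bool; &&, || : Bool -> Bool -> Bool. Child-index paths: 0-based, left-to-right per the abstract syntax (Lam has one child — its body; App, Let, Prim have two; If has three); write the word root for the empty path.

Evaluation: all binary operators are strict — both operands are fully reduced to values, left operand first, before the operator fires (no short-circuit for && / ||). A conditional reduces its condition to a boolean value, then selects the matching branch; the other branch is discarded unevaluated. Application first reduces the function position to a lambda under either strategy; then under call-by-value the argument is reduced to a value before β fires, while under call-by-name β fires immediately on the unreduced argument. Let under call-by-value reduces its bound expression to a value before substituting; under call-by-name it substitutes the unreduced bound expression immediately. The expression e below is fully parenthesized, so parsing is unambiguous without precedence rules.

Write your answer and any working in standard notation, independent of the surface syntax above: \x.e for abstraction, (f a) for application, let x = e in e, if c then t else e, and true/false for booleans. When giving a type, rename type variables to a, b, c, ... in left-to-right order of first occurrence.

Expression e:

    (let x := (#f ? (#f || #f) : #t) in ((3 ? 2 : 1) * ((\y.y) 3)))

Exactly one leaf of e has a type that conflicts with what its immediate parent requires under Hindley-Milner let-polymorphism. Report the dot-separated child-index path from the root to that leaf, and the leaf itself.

Working:
  unify Bool ~ Bool
  unify Bool ~ Bool
  unify Bool ~ Bool
  unify Bool ~ Bool
let x : Bool
  unify Int ~ Bool
  FAIL: mismatch Int ~ Bool

Answer: 1.0.0 : 3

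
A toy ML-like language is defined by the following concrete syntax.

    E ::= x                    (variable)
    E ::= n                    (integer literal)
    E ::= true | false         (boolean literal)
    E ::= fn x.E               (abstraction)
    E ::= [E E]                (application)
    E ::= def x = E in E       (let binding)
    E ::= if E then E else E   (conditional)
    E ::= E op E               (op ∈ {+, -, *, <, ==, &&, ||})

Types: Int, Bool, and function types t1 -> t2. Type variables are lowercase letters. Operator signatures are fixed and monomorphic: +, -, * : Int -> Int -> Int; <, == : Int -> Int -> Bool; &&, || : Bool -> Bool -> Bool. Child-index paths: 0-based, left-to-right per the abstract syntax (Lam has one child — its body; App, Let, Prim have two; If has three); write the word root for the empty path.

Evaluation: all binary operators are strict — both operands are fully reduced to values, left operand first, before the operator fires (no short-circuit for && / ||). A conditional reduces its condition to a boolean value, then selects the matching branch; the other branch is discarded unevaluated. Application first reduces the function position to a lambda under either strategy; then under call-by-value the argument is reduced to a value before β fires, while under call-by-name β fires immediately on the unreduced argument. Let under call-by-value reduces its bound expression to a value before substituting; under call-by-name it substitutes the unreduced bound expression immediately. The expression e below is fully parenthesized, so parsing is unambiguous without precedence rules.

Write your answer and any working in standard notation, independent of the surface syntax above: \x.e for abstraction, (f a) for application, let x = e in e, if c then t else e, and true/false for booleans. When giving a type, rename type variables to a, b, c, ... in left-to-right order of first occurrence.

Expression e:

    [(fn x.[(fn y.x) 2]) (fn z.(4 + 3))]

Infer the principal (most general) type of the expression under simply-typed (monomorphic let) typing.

Answer: a -> Int

Derivation:
x : a
\y._ : b -> a
  unify b -> a ~ Int -> c
  unify b ~ Int
  unify a ~ c
_ _ : c
\x._ : c -> c
  unify Int ~ Int
  unify Int ~ Int
\z._ : d -> Int
  unify c -> c ~ (d -> Int) -> e
  unify c ~ d -> Int
  unify d -> Int ~ e
_ _ : d -> Int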